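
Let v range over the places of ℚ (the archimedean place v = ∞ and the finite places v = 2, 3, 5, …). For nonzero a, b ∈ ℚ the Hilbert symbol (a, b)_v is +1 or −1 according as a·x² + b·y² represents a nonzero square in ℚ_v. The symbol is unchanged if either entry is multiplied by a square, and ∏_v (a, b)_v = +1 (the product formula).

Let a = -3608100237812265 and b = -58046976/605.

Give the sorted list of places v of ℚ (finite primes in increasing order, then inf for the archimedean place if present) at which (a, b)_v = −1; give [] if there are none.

[2, 5, 13, inf]

(a, b) ≡ (-62985, -125970) mod (ℚ^×)²; places V = {2, 3, 5, 11, 13, 17, 19, ∞}.
(a,b)_17: α=3, u≡9; β=1, v≡16 (mod 17); (9|17)=+1, (16|17)=+1; sign (−1)^0·+1^1·+1^3 = +1.
(a,b)_2: α=0, β=9; u≡7, v≡7 (mod 8); ε(u)ε(v)=1·1, αω(v)=0·0, βω(u)=9·0; sum ≡ 1  ⇒  -1.
(a,b)_13: α=3, u≡10; β=1, v≡7 (mod 13); (10|13)=+1, (7|13)=-1; sign (−1)^0·+1^1·-1^3 = -1.
(a,b)_∞: sgn(-62985)=−, sgn(-125970)=−, so -1.
(a,b)_11: α=0, u≡3; β=-2, v≡7 (mod 11); (3|11)=+1, (7|11)=-1; sign (−1)^0·+1^-2·-1^0 = +1.
(a,b)_19: α=5, u≡2; β=1, v≡6 (mod 19); (2|19)=-1, (6|19)=+1; sign (−1)^1·-1^1·+1^5 = +1.
(a,b)_3: α=3, u≡2; β=3, v≡1 (mod 3); (2|3)=-1, (1|3)=+1; sign (−1)^1·-1^3·+1^3 = +1.
(a,b)_5: α=1, u≡2; β=-1, v≡4 (mod 5); (2|5)=-1, (4|5)=+1; sign (−1)^0·-1^-1·+1^1 = -1.
(-62985, -125970 / ℚ) ramifies at {2, 5, 13, ∞}: a division algebra.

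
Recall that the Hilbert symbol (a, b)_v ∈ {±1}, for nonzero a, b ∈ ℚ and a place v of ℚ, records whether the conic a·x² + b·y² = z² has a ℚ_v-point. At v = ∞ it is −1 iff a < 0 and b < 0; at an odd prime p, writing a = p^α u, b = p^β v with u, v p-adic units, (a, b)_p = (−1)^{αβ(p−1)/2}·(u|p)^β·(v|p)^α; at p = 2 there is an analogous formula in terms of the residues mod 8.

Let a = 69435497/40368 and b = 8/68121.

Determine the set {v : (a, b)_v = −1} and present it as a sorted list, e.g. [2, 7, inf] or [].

[2, 3]

(a, b) ≡ (51, 2) mod (ℚ^×)²; places V = {2, 3, 17, 29, 43, 47, ∞}.
(a,b)_43: α=2, u≡8; β=0, v≡20 (mod 43); (8|43)=-1, (20|43)=-1; sign (−1)^0·-1^0·-1^2 = +1.
(a,b)_17: α=1, u≡14; β=0, v≡4 (mod 17); (14|17)=-1, (4|17)=+1; sign (−1)^0·-1^0·+1^1 = +1.
(a,b)_3: α=-1, u≡2; β=-4, v≡2 (mod 3); (2|3)=-1, (2|3)=-1; sign (−1)^0·-1^-4·-1^-1 = -1.
(a,b)_47: α=2, u≡2; β=0, v≡37 (mod 47); (2|47)=+1, (37|47)=+1; sign (−1)^0·+1^0·+1^2 = +1.
(a,b)_2: α=-4, β=3; u≡3, v≡1 (mod 8); ε(u)ε(v)=1·0, αω(v)=-4·0, βω(u)=3·1; sum ≡ 1  ⇒  -1.
(a,b)_29: α=-2, u≡16; β=-2, v≡18 (mod 29); (16|29)=+1, (18|29)=-1; sign (−1)^0·+1^-2·-1^-2 = +1.
(a,b)_∞: sgn(51)=+, sgn(2)=+, so +1.
|Ram(51, 2)| = 2, even; anisotropic at {2, 3}.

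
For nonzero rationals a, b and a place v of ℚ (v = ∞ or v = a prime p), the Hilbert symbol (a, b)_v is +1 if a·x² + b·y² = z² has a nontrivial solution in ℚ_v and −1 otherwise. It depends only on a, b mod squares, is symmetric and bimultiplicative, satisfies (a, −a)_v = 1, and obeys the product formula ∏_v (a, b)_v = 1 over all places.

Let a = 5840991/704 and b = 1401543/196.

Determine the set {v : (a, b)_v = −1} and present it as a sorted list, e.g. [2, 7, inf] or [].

Mod squares: a ≡ 429, b ≡ 143. Check v ∈ {∞, 2, 3, 7, 11, 13, 43}.
v=7: a=7^0·(≡4), b=7^-2·(≡6) mod 7; (4|7)=+1, (6|7)=-1; (−1)^{0·-2·3}·(+1)^-2·(-1)^0 = +1.
v=2: v_2(a)=-6, v_2(b)=-2; units ≡ 5, 7 (mod 8); ε·ε+αω+βω = 0·1+-6·0+-2·1 ≡ 0  ⇒  (a,b)_2 = +1.
v=3: a=3^5·(≡2), b=3^4·(≡2) mod 3; (2|3)=-1, (2|3)=-1; (−1)^{5·4·1}·(-1)^4·(-1)^5 = -1.
v=43: a=43^2·(≡12), b=43^0·(≡9) mod 43; (12|43)=-1, (9|43)=+1; (−1)^{2·0·21}·(-1)^0·(+1)^2 = +1.
v=∞: 429 > 0 and 143 > 0  ⇒  (a,b)_∞ = +1.
v=11: a=11^-1·(≡10), b=11^3·(≡7) mod 11; (10|11)=-1, (7|11)=-1; (−1)^{-1·3·5}·(-1)^3·(-1)^-1 = -1.
v=13: a=13^1·(≡7), b=13^1·(≡2) mod 13; (7|13)=-1, (2|13)=-1; (−1)^{1·1·6}·(-1)^1·(-1)^1 = +1.
Ram(429, 143) = {3, 11}; no ℚ_3-point on the conic.

[3, 11]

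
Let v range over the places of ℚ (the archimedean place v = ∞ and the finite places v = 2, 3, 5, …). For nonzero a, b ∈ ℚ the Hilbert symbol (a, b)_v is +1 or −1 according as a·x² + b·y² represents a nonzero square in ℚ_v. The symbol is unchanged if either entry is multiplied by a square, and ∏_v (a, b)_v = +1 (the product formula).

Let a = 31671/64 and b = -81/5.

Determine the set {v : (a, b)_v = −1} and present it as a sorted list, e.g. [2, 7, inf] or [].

Mod squares: a ≡ 391, b ≡ -5. Check v ∈ {∞, 2, 3, 5, 17, 23}.
v=17: a=17^1·(≡6), b=17^0·(≡11) mod 17; (6|17)=-1, (11|17)=-1; (−1)^{1·0·8}·(-1)^0·(-1)^1 = -1.
v=5: a=5^0·(≡4), b=5^-1·(≡4) mod 5; (4|5)=+1, (4|5)=+1; (−1)^{0·-1·2}·(+1)^-1·(+1)^0 = +1.
v=2: v_2(a)=-6, v_2(b)=0; units ≡ 7, 3 (mod 8); ε·ε+αω+βω = 1·1+-6·1+0·0 ≡ 1  ⇒  (a,b)_2 = -1.
v=3: a=3^4·(≡1), b=3^4·(≡1) mod 3; (1|3)=+1, (1|3)=+1; (−1)^{4·4·1}·(+1)^4·(+1)^4 = +1.
v=23: a=23^1·(≡19), b=23^0·(≡16) mod 23; (19|23)=-1, (16|23)=+1; (−1)^{1·0·11}·(-1)^0·(+1)^1 = +1.
v=∞: 391 > 0 and -5 < 0  ⇒  (a,b)_∞ = +1.
Ram(391, -5) = {2, 17}; no ℚ_2-point on the conic.

[2, 17]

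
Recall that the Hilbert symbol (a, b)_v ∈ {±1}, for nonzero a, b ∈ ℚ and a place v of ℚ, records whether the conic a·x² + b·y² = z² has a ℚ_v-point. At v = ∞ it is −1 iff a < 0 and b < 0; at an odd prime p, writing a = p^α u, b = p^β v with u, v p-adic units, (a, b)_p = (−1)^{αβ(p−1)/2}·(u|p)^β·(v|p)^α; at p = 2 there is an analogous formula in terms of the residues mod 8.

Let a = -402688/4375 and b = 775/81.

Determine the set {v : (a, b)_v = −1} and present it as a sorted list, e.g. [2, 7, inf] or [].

[7, 13]

(a, b) ≡ (-91, 31) mod (ℚ^×)²; places V = {2, 3, 5, 7, 11, 13, 31, ∞}.
(a,b)_5: α=-4, u≡1; β=2, v≡1 (mod 5); (1|5)=+1, (1|5)=+1; sign (−1)^0·+1^2·+1^-4 = +1.
(a,b)_2: α=8, β=0; u≡5, v≡7 (mod 8); ε(u)ε(v)=0·1, αω(v)=8·0, βω(u)=0·1; sum ≡ 0  ⇒  +1.
(a,b)_11: α=2, u≡2; β=0, v≡4 (mod 11); (2|11)=-1, (4|11)=+1; sign (−1)^0·-1^0·+1^2 = +1.
(a,b)_31: α=0, u≡16; β=1, v≡16 (mod 31); (16|31)=+1, (16|31)=+1; sign (−1)^0·+1^1·+1^0 = +1.
(a,b)_13: α=1, u≡6; β=0, v≡7 (mod 13); (6|13)=-1, (7|13)=-1; sign (−1)^0·-1^0·-1^1 = -1.
(a,b)_7: α=-1, u≡4; β=0, v≡3 (mod 7); (4|7)=+1, (3|7)=-1; sign (−1)^0·+1^0·-1^-1 = -1.
(a,b)_3: α=0, u≡2; β=-4, v≡1 (mod 3); (2|3)=-1, (1|3)=+1; sign (−1)^0·-1^-4·+1^0 = +1.
(a,b)_∞: sgn(-91)=−, sgn(31)=+, so +1.
Ram(-91, 31) = {7, 13}; no ℚ_7-point on the conic.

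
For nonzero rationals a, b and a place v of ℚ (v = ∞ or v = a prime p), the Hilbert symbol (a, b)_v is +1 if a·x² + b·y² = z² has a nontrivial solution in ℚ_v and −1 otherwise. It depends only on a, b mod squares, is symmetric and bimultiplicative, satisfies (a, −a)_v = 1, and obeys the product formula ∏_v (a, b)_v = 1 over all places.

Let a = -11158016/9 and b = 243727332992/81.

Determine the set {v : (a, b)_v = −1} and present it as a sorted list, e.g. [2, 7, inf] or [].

Mod squares: a ≡ -43586, b ≡ 22533962. Check v ∈ {∞, 2, 3, 11, 13, 19, 31, 37, 47}.
v=19: a=19^1·(≡5), b=19^1·(≡18) mod 19; (5|19)=+1, (18|19)=-1; (−1)^{1·1·9}·(+1)^1·(-1)^1 = +1.
v=13: a=13^0·(≡3), b=13^2·(≡10) mod 13; (3|13)=+1, (10|13)=+1; (−1)^{0·2·6}·(+1)^2·(+1)^0 = +1.
v=47: a=47^0·(≡23), b=47^1·(≡33) mod 47; (23|47)=-1, (33|47)=-1; (−1)^{0·1·23}·(-1)^1·(-1)^0 = -1.
v=31: a=31^1·(≡4), b=31^1·(≡19) mod 31; (4|31)=+1, (19|31)=+1; (−1)^{1·1·15}·(+1)^1·(+1)^1 = -1.
v=2: v_2(a)=9, v_2(b)=7; units ≡ 7, 5 (mod 8); ε·ε+αω+βω = 1·0+9·1+7·0 ≡ 1  ⇒  (a,b)_2 = -1.
v=∞: -43586 < 0 and 22533962 > 0  ⇒  (a,b)_∞ = +1.
v=37: a=37^1·(≡35), b=37^1·(≡5) mod 37; (35|37)=-1, (5|37)=-1; (−1)^{1·1·18}·(-1)^1·(-1)^1 = +1.
v=3: a=3^-2·(≡1), b=3^-4·(≡2) mod 3; (1|3)=+1, (2|3)=-1; (−1)^{-2·-4·1}·(+1)^-4·(-1)^-2 = +1.
v=11: a=11^0·(≡6), b=11^1·(≡9) mod 11; (6|11)=-1, (9|11)=+1; (−1)^{0·1·5}·(-1)^1·(+1)^0 = -1.
Ram(-43586, 22533962) = {2, 11, 31, 47}; no ℚ_2-point on the conic.

[2, 11, 31, 47]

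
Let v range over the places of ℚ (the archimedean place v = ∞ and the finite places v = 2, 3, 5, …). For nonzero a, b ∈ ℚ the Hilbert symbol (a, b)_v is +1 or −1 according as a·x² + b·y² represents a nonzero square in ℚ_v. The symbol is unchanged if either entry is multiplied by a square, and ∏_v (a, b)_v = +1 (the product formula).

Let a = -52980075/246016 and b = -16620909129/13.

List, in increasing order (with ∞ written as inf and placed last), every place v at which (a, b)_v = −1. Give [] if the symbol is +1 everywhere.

(a, b) ≡ (-323, -32932757) mod (ℚ^×)²; places V = {2, 3, 5, 11, 13, 17, 19, 23, 31, ∞}.
(a,b)_13: α=0, u≡2; β=-1, v≡7 (mod 13); (2|13)=-1, (7|13)=-1; sign (−1)^0·-1^-1·-1^0 = -1.
(a,b)_19: α=1, u≡18; β=1, v≡8 (mod 19); (18|19)=-1, (8|19)=-1; sign (−1)^1·-1^1·-1^1 = -1.
(a,b)_∞: sgn(-323)=−, sgn(-32932757)=−, so -1.
(a,b)_23: α=0, u≡10; β=1, v≡16 (mod 23); (10|23)=-1, (16|23)=+1; sign (−1)^0·-1^1·+1^0 = -1.
(a,b)_5: α=2, u≡2; β=0, v≡2 (mod 5); (2|5)=-1, (2|5)=-1; sign (−1)^0·-1^0·-1^2 = +1.
(a,b)_31: α=-2, u≡9; β=1, v≡24 (mod 31); (9|31)=+1, (24|31)=-1; sign (−1)^0·+1^1·-1^-2 = +1.
(a,b)_17: α=1, u≡15; β=1, v≡14 (mod 17); (15|17)=+1, (14|17)=-1; sign (−1)^0·+1^1·-1^1 = -1.
(a,b)_2: α=-8, β=0; u≡5, v≡3 (mod 8); ε(u)ε(v)=0·1, αω(v)=-8·1, βω(u)=0·1; sum ≡ 0  ⇒  +1.
(a,b)_3: α=8, u≡1; β=8, v≡1 (mod 3); (1|3)=+1, (1|3)=+1; sign (−1)^0·+1^8·+1^8 = +1.
(a,b)_11: α=0, u≡6; β=1, v≡9 (mod 11); (6|11)=-1, (9|11)=+1; sign (−1)^0·-1^1·+1^0 = -1.
(-323, -32932757 / ℚ) ramifies at {11, 13, 17, 19, 23, ∞}: a division algebra.

[11, 13, 17, 19, 23, inf]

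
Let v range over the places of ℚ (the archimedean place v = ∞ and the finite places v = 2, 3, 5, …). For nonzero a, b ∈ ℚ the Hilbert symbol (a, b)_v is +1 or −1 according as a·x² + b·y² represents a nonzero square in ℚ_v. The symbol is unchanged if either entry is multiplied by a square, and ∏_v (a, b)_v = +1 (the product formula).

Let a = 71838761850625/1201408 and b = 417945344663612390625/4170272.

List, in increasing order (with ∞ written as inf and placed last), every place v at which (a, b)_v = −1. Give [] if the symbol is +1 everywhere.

[2, 13]

(a, b) ≡ (13, 34) mod (ℚ^×)²; places V = {2, 3, 5, 7, 11, 13, 17, 19, 37, ∞}.
(a,b)_∞: sgn(13)=+, sgn(34)=+, so +1.
(a,b)_7: α=4, u≡5; β=4, v≡3 (mod 7); (5|7)=-1, (3|7)=-1; sign (−1)^0·-1^4·-1^4 = +1.
(a,b)_11: α=2, u≡2; β=2, v≡1 (mod 11); (2|11)=-1, (1|11)=+1; sign (−1)^0·-1^2·+1^2 = +1.
(a,b)_37: α=2, u≡20; β=2, v≡16 (mod 37); (20|37)=-1, (16|37)=+1; sign (−1)^0·-1^2·+1^2 = +1.
(a,b)_17: α=2, u≡1; β=3, v≡16 (mod 17); (1|17)=+1, (16|17)=+1; sign (−1)^0·+1^3·+1^2 = +1.
(a,b)_5: α=4, u≡2; β=6, v≡4 (mod 5); (2|5)=-1, (4|5)=+1; sign (−1)^0·-1^6·+1^4 = +1.
(a,b)_19: α=-2, u≡15; β=-4, v≡12 (mod 19); (15|19)=-1, (12|19)=-1; sign (−1)^0·-1^-4·-1^-2 = +1.
(a,b)_2: α=-8, β=-5; u≡5, v≡1 (mod 8); ε(u)ε(v)=0·0, αω(v)=-8·0, βω(u)=-5·1; sum ≡ 1  ⇒  -1.
(a,b)_3: α=0, u≡1; β=4, v≡1 (mod 3); (1|3)=+1, (1|3)=+1; sign (−1)^0·+1^4·+1^0 = +1.
(a,b)_13: α=-1, u≡10; β=2, v≡8 (mod 13); (10|13)=+1, (8|13)=-1; sign (−1)^0·+1^2·-1^-1 = -1.
Ram(13, 34) = {2, 13}; no ℚ_2-point on the conic.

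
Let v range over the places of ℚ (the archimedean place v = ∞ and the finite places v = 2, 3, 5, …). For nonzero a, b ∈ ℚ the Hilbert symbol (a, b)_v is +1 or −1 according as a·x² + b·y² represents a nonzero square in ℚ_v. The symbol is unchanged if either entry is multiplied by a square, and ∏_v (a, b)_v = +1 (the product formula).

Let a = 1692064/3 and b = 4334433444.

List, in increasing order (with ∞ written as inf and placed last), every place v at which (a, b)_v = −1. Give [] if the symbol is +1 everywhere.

[3, 19]

(a, b) ≡ (2622, 209) mod (ℚ^×)²; places V = {2, 3, 11, 19, 23, ∞}.
(a,b)_19: α=1, u≡1; β=1, v≡16 (mod 19); (1|19)=+1, (16|19)=+1; sign (−1)^1·+1^1·+1^1 = -1.
(a,b)_3: α=-1, u≡1; β=4, v≡2 (mod 3); (1|3)=+1, (2|3)=-1; sign (−1)^0·+1^4·-1^-1 = -1.
(a,b)_23: α=1, u≡20; β=2, v≡1 (mod 23); (20|23)=-1, (1|23)=+1; sign (−1)^0·-1^2·+1^1 = +1.
(a,b)_2: α=5, β=2; u≡7, v≡1 (mod 8); ε(u)ε(v)=1·0, αω(v)=5·0, βω(u)=2·0; sum ≡ 0  ⇒  +1.
(a,b)_∞: sgn(2622)=+, sgn(209)=+, so +1.
(a,b)_11: α=2, u≡1; β=3, v≡7 (mod 11); (1|11)=+1, (7|11)=-1; sign (−1)^0·+1^3·-1^2 = +1.
|Ram(2622, 209)| = 2, even; anisotropic at {3, 19}.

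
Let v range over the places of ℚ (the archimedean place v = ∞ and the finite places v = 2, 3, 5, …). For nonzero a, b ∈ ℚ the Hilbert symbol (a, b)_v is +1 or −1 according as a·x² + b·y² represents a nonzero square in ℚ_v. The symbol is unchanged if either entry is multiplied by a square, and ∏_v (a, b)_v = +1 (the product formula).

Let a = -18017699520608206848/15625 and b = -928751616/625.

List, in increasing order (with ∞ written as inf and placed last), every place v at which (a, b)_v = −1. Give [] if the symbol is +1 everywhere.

[3, 11, 19, 23, 47, inf]

Mod squares: a ≡ -1034517, b ≡ -25194. Check v ∈ {∞, 2, 3, 5, 11, 13, 17, 19, 23, 29, 47}.
v=29: a=29^1·(≡26), b=29^0·(≡4) mod 29; (26|29)=-1, (4|29)=+1; (−1)^{1·0·14}·(-1)^0·(+1)^1 = +1.
v=19: a=19^2·(≡14), b=19^1·(≡11) mod 19; (14|19)=-1, (11|19)=+1; (−1)^{2·1·9}·(-1)^1·(+1)^2 = -1.
v=17: a=17^0·(≡9), b=17^1·(≡6) mod 17; (9|17)=+1, (6|17)=-1; (−1)^{0·1·8}·(+1)^1·(-1)^0 = +1.
v=47: a=47^1·(≡28), b=47^0·(≡38) mod 47; (28|47)=+1, (38|47)=-1; (−1)^{1·0·23}·(+1)^0·(-1)^1 = -1.
v=∞: -1034517 < 0 and -25194 < 0  ⇒  (a,b)_∞ = -1.
v=3: a=3^3·(≡2), b=3^3·(≡2) mod 3; (2|3)=-1, (2|3)=-1; (−1)^{3·3·1}·(-1)^3·(-1)^3 = -1.
v=23: a=23^1·(≡3), b=23^0·(≡17) mod 23; (3|23)=+1, (17|23)=-1; (−1)^{1·0·11}·(+1)^0·(-1)^1 = -1.
v=13: a=13^2·(≡12), b=13^1·(≡4) mod 13; (12|13)=+1, (4|13)=+1; (−1)^{2·1·6}·(+1)^1·(+1)^2 = +1.
v=2: v_2(a)=18, v_2(b)=13; units ≡ 3, 3 (mod 8); ε·ε+αω+βω = 1·1+18·1+13·1 ≡ 0  ⇒  (a,b)_2 = +1.
v=11: a=11^3·(≡9), b=11^0·(≡6) mod 11; (9|11)=+1, (6|11)=-1; (−1)^{3·0·5}·(+1)^0·(-1)^3 = -1.
v=5: a=5^-6·(≡2), b=5^-4·(≡4) mod 5; (2|5)=-1, (4|5)=+1; (−1)^{-6·-4·2}·(-1)^-4·(+1)^-6 = +1.
Ram(-1034517, -25194) = {3, 11, 19, 23, 47, ∞}; no ℚ_3-point on the conic.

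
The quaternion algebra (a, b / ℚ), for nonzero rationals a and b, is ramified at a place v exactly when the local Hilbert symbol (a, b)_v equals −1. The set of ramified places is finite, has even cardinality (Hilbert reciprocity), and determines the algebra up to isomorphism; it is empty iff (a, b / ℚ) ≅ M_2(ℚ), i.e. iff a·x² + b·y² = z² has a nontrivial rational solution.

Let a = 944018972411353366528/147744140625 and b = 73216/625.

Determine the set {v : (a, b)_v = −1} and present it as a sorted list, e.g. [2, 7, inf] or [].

(a, b) ≡ (2002, 286) mod (ℚ^×)²; places V = {2, 3, 5, 7, 11, 13, 31, 41, ∞}.
(a,b)_∞: sgn(2002)=+, sgn(286)=+, so +1.
(a,b)_31: α=2, u≡18; β=0, v≡5 (mod 31); (18|31)=+1, (5|31)=+1; sign (−1)^0·+1^0·+1^2 = +1.
(a,b)_11: α=1, u≡7; β=1, v≡5 (mod 11); (7|11)=-1, (5|11)=+1; sign (−1)^1·-1^1·+1^1 = +1.
(a,b)_7: α=1, u≡6; β=0, v≡5 (mod 7); (6|7)=-1, (5|7)=-1; sign (−1)^0·-1^0·-1^1 = -1.
(a,b)_5: α=-10, u≡2; β=-4, v≡1 (mod 5); (2|5)=-1, (1|5)=+1; sign (−1)^0·-1^-4·+1^-10 = +1.
(a,b)_3: α=-2, u≡1; β=0, v≡1 (mod 3); (1|3)=+1, (1|3)=+1; sign (−1)^0·+1^0·+1^-2 = +1.
(a,b)_2: α=35, β=9; u≡1, v≡7 (mod 8); ε(u)ε(v)=0·1, αω(v)=35·0, βω(u)=9·0; sum ≡ 0  ⇒  +1.
(a,b)_13: α=5, u≡11; β=1, v≡3 (mod 13); (11|13)=-1, (3|13)=+1; sign (−1)^0·-1^1·+1^5 = -1.
(a,b)_41: α=-2, u≡17; β=0, v≡40 (mod 41); (17|41)=-1, (40|41)=+1; sign (−1)^0·-1^0·+1^-2 = +1.
Ram(2002, 286) = {7, 13}; no ℚ_7-point on the conic.

[7, 13]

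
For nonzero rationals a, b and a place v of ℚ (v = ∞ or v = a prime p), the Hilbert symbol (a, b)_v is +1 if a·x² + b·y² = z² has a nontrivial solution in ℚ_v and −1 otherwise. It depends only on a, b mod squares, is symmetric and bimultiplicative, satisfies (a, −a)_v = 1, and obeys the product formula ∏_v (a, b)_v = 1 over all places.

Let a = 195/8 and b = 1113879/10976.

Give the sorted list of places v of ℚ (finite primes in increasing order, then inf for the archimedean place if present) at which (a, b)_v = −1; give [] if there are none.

Mod squares: a ≡ 390, b ≡ 546. Check v ∈ {∞, 2, 3, 5, 7, 13}.
v=13: a=13^1·(≡10), b=13^5·(≡4) mod 13; (10|13)=+1, (4|13)=+1; (−1)^{1·5·6}·(+1)^5·(+1)^1 = +1.
v=2: v_2(a)=-3, v_2(b)=-5; units ≡ 3, 1 (mod 8); ε·ε+αω+βω = 1·0+-3·0+-5·1 ≡ 1  ⇒  (a,b)_2 = -1.
v=7: a=7^0·(≡6), b=7^-3·(≡1) mod 7; (6|7)=-1, (1|7)=+1; (−1)^{0·-3·3}·(-1)^-3·(+1)^0 = -1.
v=∞: 390 > 0 and 546 > 0  ⇒  (a,b)_∞ = +1.
v=3: a=3^1·(≡1), b=3^1·(≡2) mod 3; (1|3)=+1, (2|3)=-1; (−1)^{1·1·1}·(+1)^1·(-1)^1 = +1.
v=5: a=5^1·(≡3), b=5^0·(≡4) mod 5; (3|5)=-1, (4|5)=+1; (−1)^{1·0·2}·(-1)^0·(+1)^1 = +1.
Ram(390, 546) = {2, 7}; no ℚ_2-point on the conic.

[2, 7]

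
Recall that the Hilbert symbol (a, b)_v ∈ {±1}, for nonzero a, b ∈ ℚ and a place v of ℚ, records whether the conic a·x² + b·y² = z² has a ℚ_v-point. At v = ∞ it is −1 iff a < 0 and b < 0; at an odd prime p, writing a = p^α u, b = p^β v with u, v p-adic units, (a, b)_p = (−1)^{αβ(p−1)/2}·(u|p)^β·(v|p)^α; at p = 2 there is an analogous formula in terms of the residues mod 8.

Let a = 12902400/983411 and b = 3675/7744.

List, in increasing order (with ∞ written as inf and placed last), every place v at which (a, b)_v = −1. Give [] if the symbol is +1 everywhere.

Mod squares: a ≡ 154, b ≡ 3. Check v ∈ {∞, 2, 3, 5, 7, 11, 13, 23}.
v=∞: 154 > 0 and 3 > 0  ⇒  (a,b)_∞ = +1.
v=2: v_2(a)=13, v_2(b)=-6; units ≡ 5, 3 (mod 8); ε·ε+αω+βω = 0·1+13·1+-6·1 ≡ 1  ⇒  (a,b)_2 = -1.
v=13: a=13^-2·(≡7), b=13^0·(≡1) mod 13; (7|13)=-1, (1|13)=+1; (−1)^{-2·0·6}·(-1)^0·(+1)^-2 = +1.
v=23: a=23^-2·(≡12), b=23^0·(≡4) mod 23; (12|23)=+1, (4|23)=+1; (−1)^{-2·0·11}·(+1)^0·(+1)^-2 = +1.
v=5: a=5^2·(≡1), b=5^2·(≡3) mod 5; (1|5)=+1, (3|5)=-1; (−1)^{2·2·2}·(+1)^2·(-1)^2 = +1.
v=7: a=7^1·(≡1), b=7^2·(≡6) mod 7; (1|7)=+1, (6|7)=-1; (−1)^{1·2·3}·(+1)^2·(-1)^1 = -1.
v=11: a=11^-1·(≡4), b=11^-2·(≡5) mod 11; (4|11)=+1, (5|11)=+1; (−1)^{-1·-2·5}·(+1)^-2·(+1)^-1 = +1.
v=3: a=3^2·(≡1), b=3^1·(≡1) mod 3; (1|3)=+1, (1|3)=+1; (−1)^{2·1·1}·(+1)^1·(+1)^2 = +1.
(154, 3 / ℚ) ramifies at {2, 7}: a division algebra.

[2, 7]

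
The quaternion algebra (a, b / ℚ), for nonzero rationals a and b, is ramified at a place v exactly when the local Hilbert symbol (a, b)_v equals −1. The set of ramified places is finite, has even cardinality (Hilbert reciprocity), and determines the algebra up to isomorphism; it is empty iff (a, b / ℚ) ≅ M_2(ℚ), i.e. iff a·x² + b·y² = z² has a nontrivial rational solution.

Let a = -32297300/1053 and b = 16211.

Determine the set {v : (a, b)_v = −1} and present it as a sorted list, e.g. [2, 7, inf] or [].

[2, 7, 29, 37]

Mod squares: a ≡ -4198649, b ≡ 16211. Check v ∈ {∞, 2, 3, 5, 7, 13, 29, 37, 43}.
v=7: a=7^1·(≡1), b=7^0·(≡6) mod 7; (1|7)=+1, (6|7)=-1; (−1)^{1·0·3}·(+1)^0·(-1)^1 = -1.
v=37: a=37^1·(≡22), b=37^0·(≡5) mod 37; (22|37)=-1, (5|37)=-1; (−1)^{1·0·18}·(-1)^0·(-1)^1 = -1.
v=29: a=29^1·(≡5), b=29^1·(≡8) mod 29; (5|29)=+1, (8|29)=-1; (−1)^{1·1·14}·(+1)^1·(-1)^1 = -1.
v=2: v_2(a)=2, v_2(b)=0; units ≡ 7, 3 (mod 8); ε·ε+αω+βω = 1·1+2·1+0·0 ≡ 1  ⇒  (a,b)_2 = -1.
v=3: a=3^-4·(≡1), b=3^0·(≡2) mod 3; (1|3)=+1, (2|3)=-1; (−1)^{-4·0·1}·(+1)^0·(-1)^-4 = +1.
v=∞: -4198649 < 0 and 16211 > 0  ⇒  (a,b)_∞ = +1.
v=43: a=43^1·(≡38), b=43^1·(≡33) mod 43; (38|43)=+1, (33|43)=-1; (−1)^{1·1·21}·(+1)^1·(-1)^1 = +1.
v=13: a=13^-1·(≡10), b=13^1·(≡12) mod 13; (10|13)=+1, (12|13)=+1; (−1)^{-1·1·6}·(+1)^1·(+1)^-1 = +1.
v=5: a=5^2·(≡1), b=5^0·(≡1) mod 5; (1|5)=+1, (1|5)=+1; (−1)^{2·0·2}·(+1)^0·(+1)^2 = +1.
Ram(-4198649, 16211) = {2, 7, 29, 37}; no ℚ_2-point on the conic.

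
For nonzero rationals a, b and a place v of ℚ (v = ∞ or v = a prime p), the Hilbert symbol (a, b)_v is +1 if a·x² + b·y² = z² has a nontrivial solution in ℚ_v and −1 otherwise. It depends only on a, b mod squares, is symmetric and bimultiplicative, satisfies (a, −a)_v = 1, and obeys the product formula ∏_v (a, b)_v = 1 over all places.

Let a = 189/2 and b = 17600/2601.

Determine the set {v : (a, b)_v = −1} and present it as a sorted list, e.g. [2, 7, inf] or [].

[2, 3]

(a, b) ≡ (42, 11) mod (ℚ^×)²; places V = {2, 3, 5, 7, 11, 17, ∞}.
(a,b)_7: α=1, u≡3; β=0, v≡4 (mod 7); (3|7)=-1, (4|7)=+1; sign (−1)^0·-1^0·+1^1 = +1.
(a,b)_3: α=3, u≡2; β=-2, v≡2 (mod 3); (2|3)=-1, (2|3)=-1; sign (−1)^0·-1^-2·-1^3 = -1.
(a,b)_∞: sgn(42)=+, sgn(11)=+, so +1.
(a,b)_2: α=-1, β=6; u≡5, v≡3 (mod 8); ε(u)ε(v)=0·1, αω(v)=-1·1, βω(u)=6·1; sum ≡ 1  ⇒  -1.
(a,b)_11: α=0, u≡1; β=1, v≡1 (mod 11); (1|11)=+1, (1|11)=+1; sign (−1)^0·+1^1·+1^0 = +1.
(a,b)_5: α=0, u≡2; β=2, v≡4 (mod 5); (2|5)=-1, (4|5)=+1; sign (−1)^0·-1^2·+1^0 = +1.
(a,b)_17: α=0, u≡1; β=-2, v≡10 (mod 17); (1|17)=+1, (10|17)=-1; sign (−1)^0·+1^-2·-1^0 = +1.
Ram(42, 11) = {2, 3}; no ℚ_2-point on the conic.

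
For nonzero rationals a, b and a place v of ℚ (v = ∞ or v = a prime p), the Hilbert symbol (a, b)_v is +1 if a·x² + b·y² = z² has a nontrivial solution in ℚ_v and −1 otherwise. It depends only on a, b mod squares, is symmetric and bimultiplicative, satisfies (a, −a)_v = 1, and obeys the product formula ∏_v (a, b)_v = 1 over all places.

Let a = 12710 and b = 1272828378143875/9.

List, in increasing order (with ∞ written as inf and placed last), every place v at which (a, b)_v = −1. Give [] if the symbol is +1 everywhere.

[5, 7, 17, 23, 41, 47]

(a, b) ≡ (12710, 643195) mod (ℚ^×)²; places V = {2, 3, 5, 7, 17, 23, 31, 41, 47, ∞}.
(a,b)_7: α=0, u≡5; β=3, v≡5 (mod 7); (5|7)=-1, (5|7)=-1; sign (−1)^0·-1^3·-1^0 = -1.
(a,b)_5: α=1, u≡2; β=3, v≡4 (mod 5); (2|5)=-1, (4|5)=+1; sign (−1)^0·-1^3·+1^1 = -1.
(a,b)_47: α=0, u≡20; β=1, v≡42 (mod 47); (20|47)=-1, (42|47)=+1; sign (−1)^0·-1^1·+1^0 = -1.
(a,b)_17: α=0, u≡11; β=1, v≡14 (mod 17); (11|17)=-1, (14|17)=-1; sign (−1)^0·-1^1·-1^0 = -1.
(a,b)_∞: sgn(12710)=+, sgn(643195)=+, so +1.
(a,b)_23: α=0, u≡14; β=1, v≡20 (mod 23); (14|23)=-1, (20|23)=-1; sign (−1)^0·-1^1·-1^0 = -1.
(a,b)_3: α=0, u≡2; β=-2, v≡1 (mod 3); (2|3)=-1, (1|3)=+1; sign (−1)^0·-1^-2·+1^0 = +1.
(a,b)_31: α=1, u≡7; β=2, v≡1 (mod 31); (7|31)=+1, (1|31)=+1; sign (−1)^0·+1^2·+1^1 = +1.
(a,b)_2: α=1, β=0; u≡3, v≡3 (mod 8); ε(u)ε(v)=1·1, αω(v)=1·1, βω(u)=0·1; sum ≡ 0  ⇒  +1.
(a,b)_41: α=1, u≡23; β=2, v≡7 (mod 41); (23|41)=+1, (7|41)=-1; sign (−1)^0·+1^2·-1^1 = -1.
Ram(12710, 643195) = {5, 7, 17, 23, 41, 47}; no ℚ_5-point on the conic.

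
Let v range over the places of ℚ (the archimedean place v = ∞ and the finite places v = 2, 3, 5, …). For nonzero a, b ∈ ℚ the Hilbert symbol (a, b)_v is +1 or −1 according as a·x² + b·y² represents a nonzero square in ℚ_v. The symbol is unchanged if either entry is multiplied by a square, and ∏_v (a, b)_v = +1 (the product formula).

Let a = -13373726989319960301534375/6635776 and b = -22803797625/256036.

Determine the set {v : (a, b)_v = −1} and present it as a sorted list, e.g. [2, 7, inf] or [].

(a, b) ≡ (-12255, -379905) mod (ℚ^×)²; places V = {2, 3, 5, 7, 11, 17, 19, 23, 31, 43, ∞}.
(a,b)_∞: sgn(-12255)=−, sgn(-379905)=−, so -1.
(a,b)_17: α=2, u≡13; β=0, v≡5 (mod 17); (13|17)=+1, (5|17)=-1; sign (−1)^0·+1^0·-1^2 = +1.
(a,b)_2: α=-8, β=-2; u≡1, v≡7 (mod 8); ε(u)ε(v)=0·1, αω(v)=-8·0, βω(u)=-2·0; sum ≡ 0  ⇒  +1.
(a,b)_11: α=2, u≡6; β=-2, v≡10 (mod 11); (6|11)=-1, (10|11)=-1; sign (−1)^0·-1^-2·-1^2 = +1.
(a,b)_5: α=5, u≡4; β=3, v≡4 (mod 5); (4|5)=+1, (4|5)=+1; sign (−1)^0·+1^3·+1^5 = +1.
(a,b)_31: α=4, u≡17; β=1, v≡27 (mod 31); (17|31)=-1, (27|31)=-1; sign (−1)^0·-1^1·-1^4 = -1.
(a,b)_7: α=-2, u≡1; β=4, v≡6 (mod 7); (1|7)=+1, (6|7)=-1; sign (−1)^0·+1^4·-1^-2 = +1.
(a,b)_23: α=-2, u≡4; β=-2, v≡1 (mod 23); (4|23)=+1, (1|23)=+1; sign (−1)^0·+1^-2·+1^-2 = +1.
(a,b)_19: α=3, u≡11; β=1, v≡13 (mod 19); (11|19)=+1, (13|19)=-1; sign (−1)^1·+1^1·-1^3 = +1.
(a,b)_3: α=5, u≡1; β=1, v≡1 (mod 3); (1|3)=+1, (1|3)=+1; sign (−1)^1·+1^1·+1^5 = -1.
(a,b)_43: α=3, u≡21; β=1, v≡35 (mod 43); (21|43)=+1, (35|43)=+1; sign (−1)^1·+1^1·+1^3 = -1.
Ram(-12255, -379905) = {3, 31, 43, ∞}; no ℚ_3-point on the conic.

[3, 31, 43, inf]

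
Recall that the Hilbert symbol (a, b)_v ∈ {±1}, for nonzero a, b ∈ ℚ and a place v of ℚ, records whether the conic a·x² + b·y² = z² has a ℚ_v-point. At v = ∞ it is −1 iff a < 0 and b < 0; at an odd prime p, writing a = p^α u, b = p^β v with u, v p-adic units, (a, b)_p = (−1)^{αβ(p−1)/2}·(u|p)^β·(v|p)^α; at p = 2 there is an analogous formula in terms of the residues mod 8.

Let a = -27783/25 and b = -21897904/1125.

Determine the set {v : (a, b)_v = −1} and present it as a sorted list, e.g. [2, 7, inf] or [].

(a, b) ≡ (-7, -139655) mod (ℚ^×)²; places V = {2, 3, 5, 7, 17, 31, 53, ∞}.
(a,b)_31: α=0, u≡27; β=1, v≡29 (mod 31); (27|31)=-1, (29|31)=-1; sign (−1)^0·-1^1·-1^0 = -1.
(a,b)_2: α=0, β=4; u≡1, v≡1 (mod 8); ε(u)ε(v)=0·0, αω(v)=0·0, βω(u)=4·0; sum ≡ 0  ⇒  +1.
(a,b)_∞: sgn(-7)=−, sgn(-139655)=−, so -1.
(a,b)_7: α=3, u≡6; β=2, v≡1 (mod 7); (6|7)=-1, (1|7)=+1; sign (−1)^0·-1^2·+1^3 = +1.
(a,b)_3: α=4, u≡2; β=-2, v≡1 (mod 3); (2|3)=-1, (1|3)=+1; sign (−1)^0·-1^-2·+1^4 = +1.
(a,b)_5: α=-2, u≡2; β=-3, v≡4 (mod 5); (2|5)=-1, (4|5)=+1; sign (−1)^0·-1^-3·+1^-2 = -1.
(a,b)_53: α=0, u≡25; β=1, v≡37 (mod 53); (25|53)=+1, (37|53)=+1; sign (−1)^0·+1^1·+1^0 = +1.
(a,b)_17: α=0, u≡10; β=1, v≡4 (mod 17); (10|17)=-1, (4|17)=+1; sign (−1)^0·-1^1·+1^0 = -1.
(-7, -139655 / ℚ) ramifies at {5, 17, 31, ∞}: a division algebra.

[5, 17, 31, inf]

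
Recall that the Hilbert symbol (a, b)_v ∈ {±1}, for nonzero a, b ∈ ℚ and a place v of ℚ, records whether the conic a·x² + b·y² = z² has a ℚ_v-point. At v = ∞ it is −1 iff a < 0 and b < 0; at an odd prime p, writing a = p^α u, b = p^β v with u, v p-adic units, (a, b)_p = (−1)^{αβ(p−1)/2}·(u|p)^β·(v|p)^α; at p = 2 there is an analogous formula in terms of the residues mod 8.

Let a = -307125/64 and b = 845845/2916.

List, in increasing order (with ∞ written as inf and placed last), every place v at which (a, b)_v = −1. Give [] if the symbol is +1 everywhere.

Mod squares: a ≡ -1365, b ≡ 5005. Check v ∈ {∞, 2, 3, 5, 7, 11, 13}.
v=5: a=5^3·(≡2), b=5^1·(≡4) mod 5; (2|5)=-1, (4|5)=+1; (−1)^{3·1·2}·(-1)^1·(+1)^3 = -1.
v=11: a=11^0·(≡8), b=11^1·(≡5) mod 11; (8|11)=-1, (5|11)=+1; (−1)^{0·1·5}·(-1)^1·(+1)^0 = -1.
v=13: a=13^1·(≡4), b=13^3·(≡2) mod 13; (4|13)=+1, (2|13)=-1; (−1)^{1·3·6}·(+1)^3·(-1)^1 = -1.
v=2: v_2(a)=-6, v_2(b)=-2; units ≡ 3, 5 (mod 8); ε·ε+αω+βω = 1·0+-6·1+-2·1 ≡ 0  ⇒  (a,b)_2 = +1.
v=∞: -1365 < 0 and 5005 > 0  ⇒  (a,b)_∞ = +1.
v=3: a=3^3·(≡1), b=3^-6·(≡1) mod 3; (1|3)=+1, (1|3)=+1; (−1)^{3·-6·1}·(+1)^-6·(+1)^3 = +1.
v=7: a=7^1·(≡1), b=7^1·(≡2) mod 7; (1|7)=+1, (2|7)=+1; (−1)^{1·1·3}·(+1)^1·(+1)^1 = -1.
Ram(-1365, 5005) = {5, 7, 11, 13}; no ℚ_5-point on the conic.

[5, 7, 11, 13]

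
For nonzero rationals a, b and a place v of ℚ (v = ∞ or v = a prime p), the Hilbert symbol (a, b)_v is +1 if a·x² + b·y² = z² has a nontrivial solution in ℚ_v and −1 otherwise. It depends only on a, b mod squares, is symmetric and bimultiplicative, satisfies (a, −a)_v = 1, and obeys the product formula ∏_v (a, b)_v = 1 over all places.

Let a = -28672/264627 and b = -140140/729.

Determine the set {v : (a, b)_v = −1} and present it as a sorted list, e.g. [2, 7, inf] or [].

[3, 7, 13, inf]

Mod squares: a ≡ -21, b ≡ -715. Check v ∈ {∞, 2, 3, 5, 7, 11, 13}.
v=13: a=13^0·(≡7), b=13^1·(≡10) mod 13; (7|13)=-1, (10|13)=+1; (−1)^{0·1·6}·(-1)^1·(+1)^0 = -1.
v=∞: -21 < 0 and -715 < 0  ⇒  (a,b)_∞ = -1.
v=2: v_2(a)=12, v_2(b)=2; units ≡ 3, 5 (mod 8); ε·ε+αω+βω = 1·0+12·1+2·1 ≡ 0  ⇒  (a,b)_2 = +1.
v=7: a=7^1·(≡1), b=7^2·(≡3) mod 7; (1|7)=+1, (3|7)=-1; (−1)^{1·2·3}·(+1)^2·(-1)^1 = -1.
v=3: a=3^-7·(≡2), b=3^-6·(≡2) mod 3; (2|3)=-1, (2|3)=-1; (−1)^{-7·-6·1}·(-1)^-6·(-1)^-7 = -1.
v=11: a=11^-2·(≡3), b=11^1·(≡3) mod 11; (3|11)=+1, (3|11)=+1; (−1)^{-2·1·5}·(+1)^1·(+1)^-2 = +1.
v=5: a=5^0·(≡4), b=5^1·(≡3) mod 5; (4|5)=+1, (3|5)=-1; (−1)^{0·1·2}·(+1)^1·(-1)^0 = +1.
|Ram(-21, -715)| = 4, even; anisotropic at {3, 7, 13, ∞}.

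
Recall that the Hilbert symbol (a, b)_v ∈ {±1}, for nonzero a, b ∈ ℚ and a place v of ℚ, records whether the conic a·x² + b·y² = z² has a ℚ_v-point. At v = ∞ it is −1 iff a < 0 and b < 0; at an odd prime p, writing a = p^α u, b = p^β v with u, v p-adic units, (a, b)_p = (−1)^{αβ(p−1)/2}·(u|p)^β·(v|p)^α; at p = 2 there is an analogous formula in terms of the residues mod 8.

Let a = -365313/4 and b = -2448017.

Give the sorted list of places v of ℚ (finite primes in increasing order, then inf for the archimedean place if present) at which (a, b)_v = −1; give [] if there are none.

[2, 11, 13, 17, 29, inf]

(a, b) ≡ (-365313, -2448017) mod (ℚ^×)²; places V = {2, 3, 11, 13, 17, 19, 29, 53, ∞}.
(a,b)_2: α=-2, β=0; u≡7, v≡7 (mod 8); ε(u)ε(v)=1·1, αω(v)=-2·0, βω(u)=0·0; sum ≡ 1  ⇒  -1.
(a,b)_11: α=0, u≡2; β=1, v≡5 (mod 11); (2|11)=-1, (5|11)=+1; sign (−1)^0·-1^1·+1^0 = -1.
(a,b)_53: α=0, u≡4; β=1, v≡27 (mod 53); (4|53)=+1, (27|53)=-1; sign (−1)^0·+1^1·-1^0 = +1.
(a,b)_∞: sgn(-365313)=−, sgn(-2448017)=−, so -1.
(a,b)_17: α=1, u≡4; β=1, v≡6 (mod 17); (4|17)=+1, (6|17)=-1; sign (−1)^0·+1^1·-1^1 = -1.
(a,b)_19: α=1, u≡5; β=1, v≡15 (mod 19); (5|19)=+1, (15|19)=-1; sign (−1)^1·+1^1·-1^1 = +1.
(a,b)_13: α=1, u≡11; β=1, v≡9 (mod 13); (11|13)=-1, (9|13)=+1; sign (−1)^0·-1^1·+1^1 = -1.
(a,b)_29: α=1, u≡19; β=0, v≡18 (mod 29); (19|29)=-1, (18|29)=-1; sign (−1)^0·-1^0·-1^1 = -1.
(a,b)_3: α=1, u≡2; β=0, v≡1 (mod 3); (2|3)=-1, (1|3)=+1; sign (−1)^0·-1^0·+1^1 = +1.
Ram(-365313, -2448017) = {2, 11, 13, 17, 29, ∞}; no ℚ_2-point on the conic.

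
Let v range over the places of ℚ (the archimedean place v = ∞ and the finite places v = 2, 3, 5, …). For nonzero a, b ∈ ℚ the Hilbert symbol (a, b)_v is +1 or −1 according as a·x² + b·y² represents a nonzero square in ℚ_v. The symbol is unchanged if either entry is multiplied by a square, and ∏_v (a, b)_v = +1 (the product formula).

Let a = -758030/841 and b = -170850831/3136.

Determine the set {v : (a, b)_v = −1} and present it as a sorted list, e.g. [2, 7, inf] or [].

[7, 13, 19, inf]

Mod squares: a ≡ -15470, b ≡ -1311. Check v ∈ {∞, 2, 3, 5, 7, 13, 17, 19, 23, 29}.
v=23: a=23^0·(≡18), b=23^1·(≡16) mod 23; (18|23)=+1, (16|23)=+1; (−1)^{0·1·11}·(+1)^1·(+1)^0 = +1.
v=∞: -15470 < 0 and -1311 < 0  ⇒  (a,b)_∞ = -1.
v=17: a=17^1·(≡15), b=17^0·(≡13) mod 17; (15|17)=+1, (13|17)=+1; (−1)^{1·0·8}·(+1)^0·(+1)^1 = +1.
v=7: a=7^3·(≡2), b=7^-2·(≡3) mod 7; (2|7)=+1, (3|7)=-1; (−1)^{3·-2·3}·(+1)^-2·(-1)^3 = -1.
v=29: a=29^-2·(≡1), b=29^0·(≡22) mod 29; (1|29)=+1, (22|29)=+1; (−1)^{-2·0·14}·(+1)^0·(+1)^-2 = +1.
v=5: a=5^1·(≡4), b=5^0·(≡4) mod 5; (4|5)=+1, (4|5)=+1; (−1)^{1·0·2}·(+1)^0·(+1)^1 = +1.
v=2: v_2(a)=1, v_2(b)=-6; units ≡ 1, 1 (mod 8); ε·ε+αω+βω = 0·0+1·0+-6·0 ≡ 0  ⇒  (a,b)_2 = +1.
v=19: a=19^0·(≡14), b=19^5·(≡7) mod 19; (14|19)=-1, (7|19)=+1; (−1)^{0·5·9}·(-1)^5·(+1)^0 = -1.
v=13: a=13^1·(≡11), b=13^0·(≡6) mod 13; (11|13)=-1, (6|13)=-1; (−1)^{1·0·6}·(-1)^0·(-1)^1 = -1.
v=3: a=3^0·(≡1), b=3^1·(≡1) mod 3; (1|3)=+1, (1|3)=+1; (−1)^{0·1·1}·(+1)^1·(+1)^0 = +1.
|Ram(-15470, -1311)| = 4, even; anisotropic at {7, 13, 19, ∞}.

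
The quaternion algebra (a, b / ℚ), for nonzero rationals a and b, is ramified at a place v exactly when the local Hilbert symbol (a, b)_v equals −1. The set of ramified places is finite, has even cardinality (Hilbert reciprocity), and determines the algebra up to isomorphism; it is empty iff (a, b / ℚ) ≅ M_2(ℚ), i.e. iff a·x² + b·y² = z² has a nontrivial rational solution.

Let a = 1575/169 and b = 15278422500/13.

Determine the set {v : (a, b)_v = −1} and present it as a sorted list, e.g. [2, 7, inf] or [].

[11, 13]

Mod squares: a ≡ 7, b ≡ 2717. Check v ∈ {∞, 2, 3, 5, 7, 11, 13, 19}.
v=3: a=3^2·(≡1), b=3^4·(≡2) mod 3; (1|3)=+1, (2|3)=-1; (−1)^{2·4·1}·(+1)^4·(-1)^2 = +1.
v=7: a=7^1·(≡1), b=7^0·(≡2) mod 7; (1|7)=+1, (2|7)=+1; (−1)^{1·0·3}·(+1)^0·(+1)^1 = +1.
v=13: a=13^-2·(≡2), b=13^-1·(≡3) mod 13; (2|13)=-1, (3|13)=+1; (−1)^{-2·-1·6}·(-1)^-1·(+1)^-2 = -1.
v=5: a=5^2·(≡2), b=5^4·(≡2) mod 5; (2|5)=-1, (2|5)=-1; (−1)^{2·4·2}·(-1)^4·(-1)^2 = +1.
v=2: v_2(a)=0, v_2(b)=2; units ≡ 7, 5 (mod 8); ε·ε+αω+βω = 1·0+0·1+2·0 ≡ 0  ⇒  (a,b)_2 = +1.
v=11: a=11^0·(≡6), b=11^1·(≡3) mod 11; (6|11)=-1, (3|11)=+1; (−1)^{0·1·5}·(-1)^1·(+1)^0 = -1.
v=∞: 7 > 0 and 2717 > 0  ⇒  (a,b)_∞ = +1.
v=19: a=19^0·(≡1), b=19^3·(≡10) mod 19; (1|19)=+1, (10|19)=-1; (−1)^{0·3·9}·(+1)^3·(-1)^0 = +1.
|Ram(7, 2717)| = 2, even; anisotropic at {11, 13}.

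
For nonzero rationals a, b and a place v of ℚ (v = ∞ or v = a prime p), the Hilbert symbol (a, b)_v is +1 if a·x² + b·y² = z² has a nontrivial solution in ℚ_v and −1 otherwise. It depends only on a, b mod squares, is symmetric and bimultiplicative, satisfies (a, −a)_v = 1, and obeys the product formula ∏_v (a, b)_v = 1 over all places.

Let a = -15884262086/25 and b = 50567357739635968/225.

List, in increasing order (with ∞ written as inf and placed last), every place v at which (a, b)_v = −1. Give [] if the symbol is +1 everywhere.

[2, 17]

(a, b) ≡ (-374, 133) mod (ℚ^×)²; places V = {2, 3, 5, 7, 11, 17, 19, ∞}.
(a,b)_17: α=1, u≡3; β=2, v≡14 (mod 17); (3|17)=-1, (14|17)=-1; sign (−1)^0·-1^2·-1^1 = -1.
(a,b)_5: α=-2, u≡4; β=-2, v≡2 (mod 5); (4|5)=+1, (2|5)=-1; sign (−1)^0·+1^-2·-1^-2 = +1.
(a,b)_7: α=6, u≡4; β=7, v≡5 (mod 7); (4|7)=+1, (5|7)=-1; sign (−1)^0·+1^7·-1^6 = +1.
(a,b)_11: α=1, u≡10; β=2, v≡1 (mod 11); (10|11)=-1, (1|11)=+1; sign (−1)^0·-1^2·+1^1 = +1.
(a,b)_∞: sgn(-374)=−, sgn(133)=+, so +1.
(a,b)_3: α=0, u≡1; β=-2, v≡1 (mod 3); (1|3)=+1, (1|3)=+1; sign (−1)^0·+1^-2·+1^0 = +1.
(a,b)_2: α=1, β=8; u≡5, v≡5 (mod 8); ε(u)ε(v)=0·0, αω(v)=1·1, βω(u)=8·1; sum ≡ 1  ⇒  -1.
(a,b)_19: α=2, u≡1; β=3, v≡1 (mod 19); (1|19)=+1, (1|19)=+1; sign (−1)^0·+1^3·+1^2 = +1.
|Ram(-374, 133)| = 2, even; anisotropic at {2, 17}.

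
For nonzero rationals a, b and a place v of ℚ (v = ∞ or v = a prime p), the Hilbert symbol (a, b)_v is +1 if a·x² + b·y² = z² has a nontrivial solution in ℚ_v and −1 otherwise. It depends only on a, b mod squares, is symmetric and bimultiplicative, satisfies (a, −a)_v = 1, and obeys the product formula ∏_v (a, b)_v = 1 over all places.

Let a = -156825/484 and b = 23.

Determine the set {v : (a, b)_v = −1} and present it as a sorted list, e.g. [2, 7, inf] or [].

[2, 17]

Mod squares: a ≡ -697, b ≡ 23. Check v ∈ {∞, 2, 3, 5, 11, 17, 23, 41}.
v=11: a=11^-2·(≡6), b=11^0·(≡1) mod 11; (6|11)=-1, (1|11)=+1; (−1)^{-2·0·5}·(-1)^0·(+1)^-2 = +1.
v=41: a=41^1·(≡22), b=41^0·(≡23) mod 41; (22|41)=-1, (23|41)=+1; (−1)^{1·0·20}·(-1)^0·(+1)^1 = +1.
v=3: a=3^2·(≡2), b=3^0·(≡2) mod 3; (2|3)=-1, (2|3)=-1; (−1)^{2·0·1}·(-1)^0·(-1)^2 = +1.
v=∞: -697 < 0 and 23 > 0  ⇒  (a,b)_∞ = +1.
v=2: v_2(a)=-2, v_2(b)=0; units ≡ 7, 7 (mod 8); ε·ε+αω+βω = 1·1+-2·0+0·0 ≡ 1  ⇒  (a,b)_2 = -1.
v=5: a=5^2·(≡3), b=5^0·(≡3) mod 5; (3|5)=-1, (3|5)=-1; (−1)^{2·0·2}·(-1)^0·(-1)^2 = +1.
v=17: a=17^1·(≡5), b=17^0·(≡6) mod 17; (5|17)=-1, (6|17)=-1; (−1)^{1·0·8}·(-1)^0·(-1)^1 = -1.
v=23: a=23^0·(≡12), b=23^1·(≡1) mod 23; (12|23)=+1, (1|23)=+1; (−1)^{0·1·11}·(+1)^1·(+1)^0 = +1.
Ram(-697, 23) = {2, 17}; no ℚ_2-point on the conic.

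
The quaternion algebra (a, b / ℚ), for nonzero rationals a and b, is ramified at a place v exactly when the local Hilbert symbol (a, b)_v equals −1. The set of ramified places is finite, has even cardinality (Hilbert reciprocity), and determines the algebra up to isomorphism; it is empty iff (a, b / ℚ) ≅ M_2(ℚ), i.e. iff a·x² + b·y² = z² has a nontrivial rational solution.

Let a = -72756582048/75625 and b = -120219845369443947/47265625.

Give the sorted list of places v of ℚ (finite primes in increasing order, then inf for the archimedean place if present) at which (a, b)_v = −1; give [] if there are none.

Mod squares: a ≡ -30362, b ≡ -43. Check v ∈ {∞, 2, 3, 5, 11, 17, 19, 43, 47}.
v=11: a=11^-2·(≡9), b=11^-2·(≡4) mod 11; (9|11)=+1, (4|11)=+1; (−1)^{-2·-2·5}·(+1)^-2·(+1)^-2 = +1.
v=47: a=47^1·(≡7), b=47^2·(≡1) mod 47; (7|47)=+1, (1|47)=+1; (−1)^{1·2·23}·(+1)^2·(+1)^1 = +1.
v=3: a=3^4·(≡1), b=3^8·(≡2) mod 3; (1|3)=+1, (2|3)=-1; (−1)^{4·8·1}·(+1)^8·(-1)^4 = +1.
v=43: a=43^2·(≡2), b=43^3·(≡39) mod 43; (2|43)=-1, (39|43)=-1; (−1)^{2·3·21}·(-1)^3·(-1)^2 = -1.
v=19: a=19^1·(≡17), b=19^2·(≡18) mod 19; (17|19)=+1, (18|19)=-1; (−1)^{1·2·9}·(+1)^2·(-1)^1 = -1.
v=2: v_2(a)=5, v_2(b)=0; units ≡ 3, 5 (mod 8); ε·ε+αω+βω = 1·0+5·1+0·1 ≡ 1  ⇒  (a,b)_2 = -1.
v=5: a=5^-4·(≡2), b=5^-8·(≡3) mod 5; (2|5)=-1, (3|5)=-1; (−1)^{-4·-8·2}·(-1)^-8·(-1)^-4 = +1.
v=17: a=17^1·(≡15), b=17^2·(≡13) mod 17; (15|17)=+1, (13|17)=+1; (−1)^{1·2·8}·(+1)^2·(+1)^1 = +1.
v=∞: -30362 < 0 and -43 < 0  ⇒  (a,b)_∞ = -1.
|Ram(-30362, -43)| = 4, even; anisotropic at {2, 19, 43, ∞}.

[2, 19, 43, inf]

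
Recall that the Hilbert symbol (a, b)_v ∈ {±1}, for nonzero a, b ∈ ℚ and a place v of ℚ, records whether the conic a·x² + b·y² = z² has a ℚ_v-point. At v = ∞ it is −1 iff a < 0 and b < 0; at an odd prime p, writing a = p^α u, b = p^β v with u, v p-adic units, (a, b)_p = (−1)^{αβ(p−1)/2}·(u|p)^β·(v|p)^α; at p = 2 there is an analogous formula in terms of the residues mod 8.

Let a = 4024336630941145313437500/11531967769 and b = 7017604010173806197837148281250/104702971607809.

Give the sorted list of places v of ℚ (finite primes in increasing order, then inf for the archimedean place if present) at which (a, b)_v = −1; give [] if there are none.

[19, 41]

Mod squares: a ≡ 421135, b ≡ 67248610. Check v ∈ {∞, 2, 3, 5, 7, 11, 13, 19, 23, 29, 31, 37, 41}.
v=11: a=11^3·(≡9), b=11^5·(≡8) mod 11; (9|11)=+1, (8|11)=-1; (−1)^{3·5·5}·(+1)^5·(-1)^3 = +1.
v=3: a=3^2·(≡1), b=3^2·(≡1) mod 3; (1|3)=+1, (1|3)=+1; (−1)^{2·2·1}·(+1)^2·(+1)^2 = +1.
v=41: a=41^2·(≡35), b=41^3·(≡20) mod 41; (35|41)=-1, (20|41)=+1; (−1)^{2·3·20}·(-1)^3·(+1)^2 = -1.
v=2: v_2(a)=2, v_2(b)=1; units ≡ 7, 1 (mod 8); ε·ε+αω+βω = 1·0+2·0+1·0 ≡ 0  ⇒  (a,b)_2 = +1.
v=29: a=29^-2·(≡27), b=29^-4·(≡18) mod 29; (27|29)=-1, (18|29)=-1; (−1)^{-2·-4·14}·(-1)^-4·(-1)^-2 = +1.
v=19: a=19^3·(≡5), b=19^4·(≡10) mod 19; (5|19)=+1, (10|19)=-1; (−1)^{3·4·9}·(+1)^4·(-1)^3 = -1.
v=37: a=37^2·(≡4), b=37^3·(≡36) mod 37; (4|37)=+1, (36|37)=+1; (−1)^{2·3·18}·(+1)^3·(+1)^2 = +1.
v=∞: 421135 > 0 and 67248610 > 0  ⇒  (a,b)_∞ = +1.
v=23: a=23^-4·(≡5), b=23^-6·(≡5) mod 23; (5|23)=-1, (5|23)=-1; (−1)^{-4·-6·11}·(-1)^-6·(-1)^-4 = +1.
v=7: a=7^-2·(≡2), b=7^0·(≡2) mod 7; (2|7)=+1, (2|7)=+1; (−1)^{-2·0·3}·(+1)^0·(+1)^-2 = +1.
v=5: a=5^7·(≡3), b=5^7·(≡2) mod 5; (3|5)=-1, (2|5)=-1; (−1)^{7·7·2}·(-1)^7·(-1)^7 = +1.
v=13: a=13^3·(≡3), b=13^3·(≡1) mod 13; (3|13)=+1, (1|13)=+1; (−1)^{3·3·6}·(+1)^3·(+1)^3 = +1.
v=31: a=31^1·(≡5), b=31^1·(≡29) mod 31; (5|31)=+1, (29|31)=-1; (−1)^{1·1·15}·(+1)^1·(-1)^1 = +1.
|Ram(421135, 67248610)| = 2, even; anisotropic at {19, 41}.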